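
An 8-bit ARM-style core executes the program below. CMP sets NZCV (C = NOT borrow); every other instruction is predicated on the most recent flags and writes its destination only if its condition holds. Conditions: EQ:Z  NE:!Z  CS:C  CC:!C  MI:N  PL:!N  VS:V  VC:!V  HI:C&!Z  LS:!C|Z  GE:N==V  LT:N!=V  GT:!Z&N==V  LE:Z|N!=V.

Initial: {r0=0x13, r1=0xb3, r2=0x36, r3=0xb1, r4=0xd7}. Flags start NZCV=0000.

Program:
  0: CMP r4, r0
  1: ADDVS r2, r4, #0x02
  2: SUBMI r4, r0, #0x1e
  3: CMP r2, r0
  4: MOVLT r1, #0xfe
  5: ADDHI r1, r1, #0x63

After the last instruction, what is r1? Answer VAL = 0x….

[0] flags=1010 → (cmp)
[1] flags=1010 VS?F → skip
[2] flags=1010 MI?T → r4=0xf5
[3] flags=0010 → (cmp)
[4] flags=0010 LT?F → skip
[5] flags=0010 HI?T → r1=0x16

VAL = 0x16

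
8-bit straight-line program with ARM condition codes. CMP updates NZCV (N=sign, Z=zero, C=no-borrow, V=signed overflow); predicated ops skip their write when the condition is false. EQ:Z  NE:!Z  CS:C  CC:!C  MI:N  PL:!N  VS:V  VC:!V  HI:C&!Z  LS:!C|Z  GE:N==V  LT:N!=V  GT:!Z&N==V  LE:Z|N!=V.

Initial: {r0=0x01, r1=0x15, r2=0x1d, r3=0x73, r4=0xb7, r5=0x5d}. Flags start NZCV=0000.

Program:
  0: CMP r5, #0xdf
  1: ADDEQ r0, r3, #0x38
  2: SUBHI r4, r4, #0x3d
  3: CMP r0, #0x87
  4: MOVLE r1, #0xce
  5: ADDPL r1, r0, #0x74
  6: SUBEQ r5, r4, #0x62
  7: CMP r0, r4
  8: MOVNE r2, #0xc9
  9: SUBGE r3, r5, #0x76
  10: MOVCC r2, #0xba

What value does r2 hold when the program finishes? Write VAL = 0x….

VAL = 0xba

[0] flags=0000 → (cmp)
[1] flags=0000 EQ?F → skip
[2] flags=0000 HI?F → skip
[3] flags=0000 → (cmp)
[4] flags=0000 LE?F → skip
[5] flags=0000 PL?T → r1=0x75
[6] flags=0000 EQ?F → skip
[7] flags=0000 → (cmp)
[8] flags=0000 NE?T → r2=0xc9
[9] flags=0000 GE?T → r3=0xe7
[10] flags=0000 CC?T → r2=0xba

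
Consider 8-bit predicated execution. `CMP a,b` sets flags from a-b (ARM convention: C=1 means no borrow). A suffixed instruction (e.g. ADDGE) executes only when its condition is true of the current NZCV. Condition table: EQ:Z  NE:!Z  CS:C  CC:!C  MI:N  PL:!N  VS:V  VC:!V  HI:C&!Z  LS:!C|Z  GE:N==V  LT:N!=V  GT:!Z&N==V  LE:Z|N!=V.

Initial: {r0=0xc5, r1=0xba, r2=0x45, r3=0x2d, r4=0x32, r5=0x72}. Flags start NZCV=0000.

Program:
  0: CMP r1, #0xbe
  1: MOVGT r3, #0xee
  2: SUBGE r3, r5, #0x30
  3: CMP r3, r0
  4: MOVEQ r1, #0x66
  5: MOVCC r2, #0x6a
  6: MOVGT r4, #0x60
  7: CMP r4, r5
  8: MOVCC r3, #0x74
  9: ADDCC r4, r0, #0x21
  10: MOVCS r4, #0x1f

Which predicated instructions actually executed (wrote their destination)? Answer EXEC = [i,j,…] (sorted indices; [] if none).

EXEC = [5,6,8,9]

0: ✓ CMP  NZCV=1000
1: · MOVGT
2: · SUBGE
3: ✓ CMP  NZCV=0000
4: · MOVEQ
5: ✓ MOVCC  r2←0x6a
6: ✓ MOVGT  r4←0x60
7: ✓ CMP  NZCV=1000
8: ✓ MOVCC  r3←0x74
9: ✓ ADDCC  r4←0xe6
10: · MOVCS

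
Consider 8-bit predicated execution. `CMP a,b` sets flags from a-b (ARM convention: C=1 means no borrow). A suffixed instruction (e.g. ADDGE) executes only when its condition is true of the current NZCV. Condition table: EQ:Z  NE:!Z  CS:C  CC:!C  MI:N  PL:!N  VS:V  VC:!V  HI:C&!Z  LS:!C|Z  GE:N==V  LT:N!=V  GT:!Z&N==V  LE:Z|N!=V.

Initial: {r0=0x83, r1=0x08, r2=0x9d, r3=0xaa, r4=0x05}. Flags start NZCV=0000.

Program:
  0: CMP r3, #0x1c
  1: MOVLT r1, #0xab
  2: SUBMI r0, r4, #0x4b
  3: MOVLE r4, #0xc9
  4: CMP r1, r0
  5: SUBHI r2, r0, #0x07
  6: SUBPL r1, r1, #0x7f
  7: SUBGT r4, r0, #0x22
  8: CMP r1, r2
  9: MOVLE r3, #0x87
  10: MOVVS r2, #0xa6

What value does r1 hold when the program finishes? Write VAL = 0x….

0: ✓ CMP  NZCV=1010
1: ✓ MOVLT  r1←0xab
2: ✓ SUBMI  r0←0xba
3: ✓ MOVLE  r4←0xc9
4: ✓ CMP  NZCV=1000
5: · SUBHI
6: · SUBPL
7: · SUBGT
8: ✓ CMP  NZCV=0010
9: · MOVLE
10: · MOVVS

VAL = 0xab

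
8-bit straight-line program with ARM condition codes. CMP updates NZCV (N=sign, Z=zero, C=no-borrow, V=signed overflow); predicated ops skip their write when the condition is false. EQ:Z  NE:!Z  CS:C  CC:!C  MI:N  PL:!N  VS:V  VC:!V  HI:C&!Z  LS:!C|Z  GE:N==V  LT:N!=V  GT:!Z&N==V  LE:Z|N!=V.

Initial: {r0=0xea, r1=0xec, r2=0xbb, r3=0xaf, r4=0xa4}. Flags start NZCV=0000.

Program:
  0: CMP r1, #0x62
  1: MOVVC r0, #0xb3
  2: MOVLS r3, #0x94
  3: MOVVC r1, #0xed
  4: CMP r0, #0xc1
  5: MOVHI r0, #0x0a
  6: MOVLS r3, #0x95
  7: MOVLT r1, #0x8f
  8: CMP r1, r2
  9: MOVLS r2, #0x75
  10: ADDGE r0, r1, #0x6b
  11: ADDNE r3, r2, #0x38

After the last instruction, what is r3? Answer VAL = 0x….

VAL = 0xad

0: ✓ CMP  NZCV=1010
1: ✓ MOVVC  r0←0xb3
2: · MOVLS
3: ✓ MOVVC  r1←0xed
4: ✓ CMP  NZCV=1000
5: · MOVHI
6: ✓ MOVLS  r3←0x95
7: ✓ MOVLT  r1←0x8f
8: ✓ CMP  NZCV=1000
9: ✓ MOVLS  r2←0x75
10: · ADDGE
11: ✓ ADDNE  r3←0xad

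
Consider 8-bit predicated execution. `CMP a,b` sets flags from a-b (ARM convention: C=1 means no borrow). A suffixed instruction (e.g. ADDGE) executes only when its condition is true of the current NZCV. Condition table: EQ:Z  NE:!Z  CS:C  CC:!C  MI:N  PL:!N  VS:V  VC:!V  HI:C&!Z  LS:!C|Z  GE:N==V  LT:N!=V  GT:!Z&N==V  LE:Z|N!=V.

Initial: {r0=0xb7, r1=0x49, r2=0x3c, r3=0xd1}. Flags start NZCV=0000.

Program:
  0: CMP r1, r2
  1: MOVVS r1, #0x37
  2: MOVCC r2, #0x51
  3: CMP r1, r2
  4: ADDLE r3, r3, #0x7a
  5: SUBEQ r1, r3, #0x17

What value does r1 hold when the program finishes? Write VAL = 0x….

VAL = 0x49

[0] flags=0010 → (cmp)
[1] flags=0010 VS?F → skip
[2] flags=0010 CC?F → skip
[3] flags=0010 → (cmp)
[4] flags=0010 LE?F → skip
[5] flags=0010 EQ?F → skip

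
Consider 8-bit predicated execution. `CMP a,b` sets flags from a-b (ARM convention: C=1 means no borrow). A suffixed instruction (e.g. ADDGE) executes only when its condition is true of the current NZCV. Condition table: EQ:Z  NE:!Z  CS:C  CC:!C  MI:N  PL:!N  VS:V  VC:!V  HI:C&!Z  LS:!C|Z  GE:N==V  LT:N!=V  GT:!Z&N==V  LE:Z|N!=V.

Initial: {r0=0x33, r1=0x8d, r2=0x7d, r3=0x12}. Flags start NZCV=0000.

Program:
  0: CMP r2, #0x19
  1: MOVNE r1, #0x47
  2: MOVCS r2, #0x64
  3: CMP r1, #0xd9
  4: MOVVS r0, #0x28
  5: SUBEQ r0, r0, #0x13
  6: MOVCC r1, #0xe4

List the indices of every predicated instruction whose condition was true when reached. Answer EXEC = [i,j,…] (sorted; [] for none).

0: ✓ CMP  NZCV=0010
1: ✓ MOVNE  r1←0x47
2: ✓ MOVCS  r2←0x64
3: ✓ CMP  NZCV=0000
4: · MOVVS
5: · SUBEQ
6: ✓ MOVCC  r1←0xe4

EXEC = [1,2,6]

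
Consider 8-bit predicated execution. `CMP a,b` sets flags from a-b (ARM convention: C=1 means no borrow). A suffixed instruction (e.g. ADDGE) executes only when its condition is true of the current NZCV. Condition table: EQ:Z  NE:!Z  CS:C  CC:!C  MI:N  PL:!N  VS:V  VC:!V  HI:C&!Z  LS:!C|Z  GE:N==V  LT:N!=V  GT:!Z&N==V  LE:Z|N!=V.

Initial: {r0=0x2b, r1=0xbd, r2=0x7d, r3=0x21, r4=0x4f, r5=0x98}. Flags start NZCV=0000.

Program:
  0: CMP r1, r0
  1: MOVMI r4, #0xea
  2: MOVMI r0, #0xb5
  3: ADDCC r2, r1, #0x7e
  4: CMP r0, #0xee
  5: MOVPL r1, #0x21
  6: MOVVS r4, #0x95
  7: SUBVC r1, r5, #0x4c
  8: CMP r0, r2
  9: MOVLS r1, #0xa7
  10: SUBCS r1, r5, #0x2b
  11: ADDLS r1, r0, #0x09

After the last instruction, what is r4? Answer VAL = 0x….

0: ✓ CMP  NZCV=1010
1: ✓ MOVMI  r4←0xea
2: ✓ MOVMI  r0←0xb5
3: · ADDCC
4: ✓ CMP  NZCV=1000
5: · MOVPL
6: · MOVVS
7: ✓ SUBVC  r1←0x4c
8: ✓ CMP  NZCV=0011
9: · MOVLS
10: ✓ SUBCS  r1←0x6d
11: · ADDLS

VAL = 0xea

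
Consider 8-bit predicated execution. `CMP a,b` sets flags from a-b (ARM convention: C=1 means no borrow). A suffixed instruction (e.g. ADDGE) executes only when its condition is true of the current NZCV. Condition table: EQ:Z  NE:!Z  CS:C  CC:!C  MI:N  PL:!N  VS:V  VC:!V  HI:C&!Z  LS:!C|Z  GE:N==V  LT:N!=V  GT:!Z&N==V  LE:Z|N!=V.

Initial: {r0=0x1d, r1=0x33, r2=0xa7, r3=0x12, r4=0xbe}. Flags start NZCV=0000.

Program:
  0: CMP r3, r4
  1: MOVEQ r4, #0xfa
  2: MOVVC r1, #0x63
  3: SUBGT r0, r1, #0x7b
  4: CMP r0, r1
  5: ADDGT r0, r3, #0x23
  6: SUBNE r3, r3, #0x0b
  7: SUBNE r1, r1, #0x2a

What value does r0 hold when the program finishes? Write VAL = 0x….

0: ✓ CMP  NZCV=0000
1: · MOVEQ
2: ✓ MOVVC  r1←0x63
3: ✓ SUBGT  r0←0xe8
4: ✓ CMP  NZCV=1010
5: · ADDGT
6: ✓ SUBNE  r3←0x07
7: ✓ SUBNE  r1←0x39

VAL = 0xe8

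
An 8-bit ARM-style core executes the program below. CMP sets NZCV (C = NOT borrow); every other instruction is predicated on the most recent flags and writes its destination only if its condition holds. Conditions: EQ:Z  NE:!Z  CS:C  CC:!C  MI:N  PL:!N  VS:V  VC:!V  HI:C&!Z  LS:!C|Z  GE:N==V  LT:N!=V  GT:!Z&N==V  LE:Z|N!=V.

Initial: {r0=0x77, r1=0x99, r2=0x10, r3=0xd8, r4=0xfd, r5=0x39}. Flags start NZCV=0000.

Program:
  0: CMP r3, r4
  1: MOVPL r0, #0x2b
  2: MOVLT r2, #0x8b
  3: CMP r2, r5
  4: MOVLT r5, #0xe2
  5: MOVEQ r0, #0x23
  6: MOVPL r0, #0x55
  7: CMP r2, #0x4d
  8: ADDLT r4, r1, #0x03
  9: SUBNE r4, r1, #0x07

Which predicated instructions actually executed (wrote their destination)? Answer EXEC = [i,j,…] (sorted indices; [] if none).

0: ✓ CMP  NZCV=1000
1: · MOVPL
2: ✓ MOVLT  r2←0x8b
3: ✓ CMP  NZCV=0011
4: ✓ MOVLT  r5←0xe2
5: · MOVEQ
6: ✓ MOVPL  r0←0x55
7: ✓ CMP  NZCV=0011
8: ✓ ADDLT  r4←0x9c
9: ✓ SUBNE  r4←0x92

EXEC = [2,4,6,8,9]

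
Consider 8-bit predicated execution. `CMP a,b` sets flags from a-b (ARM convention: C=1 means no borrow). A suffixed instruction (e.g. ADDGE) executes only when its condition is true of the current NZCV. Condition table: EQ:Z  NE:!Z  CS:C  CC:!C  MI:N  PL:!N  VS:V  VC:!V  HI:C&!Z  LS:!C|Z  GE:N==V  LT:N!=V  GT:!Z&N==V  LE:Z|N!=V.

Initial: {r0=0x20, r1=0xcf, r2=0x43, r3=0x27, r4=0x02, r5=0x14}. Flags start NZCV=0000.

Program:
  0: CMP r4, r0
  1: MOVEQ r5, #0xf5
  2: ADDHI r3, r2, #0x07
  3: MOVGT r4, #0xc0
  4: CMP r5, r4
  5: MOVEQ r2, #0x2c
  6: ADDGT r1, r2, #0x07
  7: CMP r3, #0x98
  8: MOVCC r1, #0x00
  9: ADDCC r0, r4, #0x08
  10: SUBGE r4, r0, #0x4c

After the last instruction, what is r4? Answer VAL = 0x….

0: ✓ CMP  NZCV=1000
1: · MOVEQ
2: · ADDHI
3: · MOVGT
4: ✓ CMP  NZCV=0010
5: · MOVEQ
6: ✓ ADDGT  r1←0x4a
7: ✓ CMP  NZCV=1001
8: ✓ MOVCC  r1←0x00
9: ✓ ADDCC  r0←0x0a
10: ✓ SUBGE  r4←0xbe

VAL = 0xbe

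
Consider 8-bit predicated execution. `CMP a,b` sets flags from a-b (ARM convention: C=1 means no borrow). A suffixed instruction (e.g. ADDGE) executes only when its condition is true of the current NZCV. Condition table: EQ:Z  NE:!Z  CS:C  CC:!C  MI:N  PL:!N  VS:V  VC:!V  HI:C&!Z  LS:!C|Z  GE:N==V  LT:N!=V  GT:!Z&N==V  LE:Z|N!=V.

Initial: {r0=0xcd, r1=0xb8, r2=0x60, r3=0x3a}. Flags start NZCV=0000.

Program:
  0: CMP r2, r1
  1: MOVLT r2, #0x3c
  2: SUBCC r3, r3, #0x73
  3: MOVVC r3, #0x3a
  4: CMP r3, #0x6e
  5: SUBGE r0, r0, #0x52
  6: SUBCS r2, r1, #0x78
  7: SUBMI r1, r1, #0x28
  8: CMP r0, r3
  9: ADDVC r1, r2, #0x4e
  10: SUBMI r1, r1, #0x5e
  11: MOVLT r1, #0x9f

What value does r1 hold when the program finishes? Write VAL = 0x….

0: ✓ CMP  NZCV=1001
1: · MOVLT
2: ✓ SUBCC  r3←0xc7
3: · MOVVC
4: ✓ CMP  NZCV=0011
5: · SUBGE
6: ✓ SUBCS  r2←0x40
7: · SUBMI
8: ✓ CMP  NZCV=0010
9: ✓ ADDVC  r1←0x8e
10: · SUBMI
11: · MOVLT

VAL = 0x8e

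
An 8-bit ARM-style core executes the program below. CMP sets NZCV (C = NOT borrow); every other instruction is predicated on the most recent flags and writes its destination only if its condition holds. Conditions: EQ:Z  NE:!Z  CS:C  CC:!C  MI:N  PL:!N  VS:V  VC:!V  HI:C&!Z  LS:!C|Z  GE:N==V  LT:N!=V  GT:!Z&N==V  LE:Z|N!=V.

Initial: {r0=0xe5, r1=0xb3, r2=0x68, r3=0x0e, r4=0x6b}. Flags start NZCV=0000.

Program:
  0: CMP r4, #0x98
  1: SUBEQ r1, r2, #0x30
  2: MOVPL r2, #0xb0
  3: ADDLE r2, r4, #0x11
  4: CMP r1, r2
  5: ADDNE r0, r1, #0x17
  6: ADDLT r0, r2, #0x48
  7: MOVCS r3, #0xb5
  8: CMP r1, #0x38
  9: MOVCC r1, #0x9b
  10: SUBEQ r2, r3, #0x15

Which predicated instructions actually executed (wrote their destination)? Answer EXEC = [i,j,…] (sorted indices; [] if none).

[0] flags=1001 → (cmp)
[1] flags=1001 EQ?F → skip
[2] flags=1001 PL?F → skip
[3] flags=1001 LE?F → skip
[4] flags=0011 → (cmp)
[5] flags=0011 NE?T → r0=0xca
[6] flags=0011 LT?T → r0=0xb0
[7] flags=0011 CS?T → r3=0xb5
[8] flags=0011 → (cmp)
[9] flags=0011 CC?F → skip
[10] flags=0011 EQ?F → skip

EXEC = [5,6,7]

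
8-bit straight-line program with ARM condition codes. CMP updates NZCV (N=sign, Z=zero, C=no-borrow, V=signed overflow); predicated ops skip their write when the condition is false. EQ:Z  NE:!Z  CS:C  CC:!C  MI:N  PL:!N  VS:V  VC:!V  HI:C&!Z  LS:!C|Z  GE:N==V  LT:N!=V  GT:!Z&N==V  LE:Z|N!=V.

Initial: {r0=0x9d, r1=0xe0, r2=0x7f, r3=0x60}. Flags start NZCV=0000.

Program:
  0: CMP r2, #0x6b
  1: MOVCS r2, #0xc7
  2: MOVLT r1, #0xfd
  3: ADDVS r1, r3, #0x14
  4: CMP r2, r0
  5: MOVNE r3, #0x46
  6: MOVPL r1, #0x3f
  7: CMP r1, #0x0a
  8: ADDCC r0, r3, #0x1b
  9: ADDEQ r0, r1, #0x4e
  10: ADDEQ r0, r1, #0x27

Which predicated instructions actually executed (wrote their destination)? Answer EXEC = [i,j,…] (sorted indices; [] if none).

[0] flags=0010 → (cmp)
[1] flags=0010 CS?T → r2=0xc7
[2] flags=0010 LT?F → skip
[3] flags=0010 VS?F → skip
[4] flags=0010 → (cmp)
[5] flags=0010 NE?T → r3=0x46
[6] flags=0010 PL?T → r1=0x3f
[7] flags=0010 → (cmp)
[8] flags=0010 CC?F → skip
[9] flags=0010 EQ?F → skip
[10] flags=0010 EQ?F → skip

EXEC = [1,5,6]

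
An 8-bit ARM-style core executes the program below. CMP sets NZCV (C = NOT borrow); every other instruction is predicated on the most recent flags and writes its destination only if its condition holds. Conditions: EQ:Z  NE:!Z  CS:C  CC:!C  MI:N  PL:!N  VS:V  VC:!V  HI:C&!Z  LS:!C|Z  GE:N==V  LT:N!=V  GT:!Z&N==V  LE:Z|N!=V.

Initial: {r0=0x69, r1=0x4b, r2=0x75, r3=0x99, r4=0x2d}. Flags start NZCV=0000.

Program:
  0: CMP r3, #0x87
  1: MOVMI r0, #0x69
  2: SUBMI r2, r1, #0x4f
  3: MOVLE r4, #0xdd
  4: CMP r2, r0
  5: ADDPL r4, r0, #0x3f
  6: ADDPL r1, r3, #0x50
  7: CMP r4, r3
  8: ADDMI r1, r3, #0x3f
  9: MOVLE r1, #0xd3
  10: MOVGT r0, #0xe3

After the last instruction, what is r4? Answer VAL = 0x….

VAL = 0xa8

[0] flags=0010 → (cmp)
[1] flags=0010 MI?F → skip
[2] flags=0010 MI?F → skip
[3] flags=0010 LE?F → skip
[4] flags=0010 → (cmp)
[5] flags=0010 PL?T → r4=0xa8
[6] flags=0010 PL?T → r1=0xe9
[7] flags=0010 → (cmp)
[8] flags=0010 MI?F → skip
[9] flags=0010 LE?F → skip
[10] flags=0010 GT?T → r0=0xe3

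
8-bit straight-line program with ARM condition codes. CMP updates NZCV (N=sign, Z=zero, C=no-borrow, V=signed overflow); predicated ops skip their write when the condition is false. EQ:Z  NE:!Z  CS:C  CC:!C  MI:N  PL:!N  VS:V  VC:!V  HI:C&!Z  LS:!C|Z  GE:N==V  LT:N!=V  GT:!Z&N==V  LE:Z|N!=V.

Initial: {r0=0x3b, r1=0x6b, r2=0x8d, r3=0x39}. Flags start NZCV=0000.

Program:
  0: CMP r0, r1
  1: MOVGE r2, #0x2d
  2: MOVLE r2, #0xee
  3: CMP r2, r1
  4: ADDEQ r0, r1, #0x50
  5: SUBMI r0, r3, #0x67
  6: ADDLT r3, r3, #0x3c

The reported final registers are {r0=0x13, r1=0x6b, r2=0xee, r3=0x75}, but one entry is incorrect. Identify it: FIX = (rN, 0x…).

0: ✓ CMP  NZCV=1000
1: · MOVGE
2: ✓ MOVLE  r2←0xee
3: ✓ CMP  NZCV=1010
4: · ADDEQ
5: ✓ SUBMI  r0←0xd2
6: ✓ ADDLT  r3←0x75

FIX = (r0, 0xd2)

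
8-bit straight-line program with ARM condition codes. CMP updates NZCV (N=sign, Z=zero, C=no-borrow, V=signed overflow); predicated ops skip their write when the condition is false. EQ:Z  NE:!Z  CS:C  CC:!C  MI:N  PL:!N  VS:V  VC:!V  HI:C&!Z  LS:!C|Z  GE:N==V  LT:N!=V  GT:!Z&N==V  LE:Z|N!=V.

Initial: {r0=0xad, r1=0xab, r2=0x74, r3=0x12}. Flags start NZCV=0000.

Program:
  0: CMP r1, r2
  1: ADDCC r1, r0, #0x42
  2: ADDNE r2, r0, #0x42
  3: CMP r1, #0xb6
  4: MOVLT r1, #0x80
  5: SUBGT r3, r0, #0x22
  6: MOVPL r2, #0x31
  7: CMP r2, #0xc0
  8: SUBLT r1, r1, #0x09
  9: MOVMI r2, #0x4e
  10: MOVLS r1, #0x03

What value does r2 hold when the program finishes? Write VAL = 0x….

[0] flags=0011 → (cmp)
[1] flags=0011 CC?F → skip
[2] flags=0011 NE?T → r2=0xef
[3] flags=1000 → (cmp)
[4] flags=1000 LT?T → r1=0x80
[5] flags=1000 GT?F → skip
[6] flags=1000 PL?F → skip
[7] flags=0010 → (cmp)
[8] flags=0010 LT?F → skip
[9] flags=0010 MI?F → skip
[10] flags=0010 LS?F → skip

VAL = 0xef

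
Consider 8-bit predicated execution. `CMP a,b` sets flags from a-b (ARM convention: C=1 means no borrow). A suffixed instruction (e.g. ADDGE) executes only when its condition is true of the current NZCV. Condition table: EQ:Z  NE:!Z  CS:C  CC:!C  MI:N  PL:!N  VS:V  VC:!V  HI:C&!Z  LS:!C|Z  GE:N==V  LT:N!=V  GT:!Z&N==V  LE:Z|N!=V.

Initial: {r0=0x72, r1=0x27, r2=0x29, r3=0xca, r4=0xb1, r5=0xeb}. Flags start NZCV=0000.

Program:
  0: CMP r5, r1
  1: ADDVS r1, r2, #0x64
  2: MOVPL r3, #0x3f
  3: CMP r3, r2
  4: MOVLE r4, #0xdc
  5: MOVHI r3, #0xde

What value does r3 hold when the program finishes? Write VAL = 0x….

[0] flags=1010 → (cmp)
[1] flags=1010 VS?F → skip
[2] flags=1010 PL?F → skip
[3] flags=1010 → (cmp)
[4] flags=1010 LE?T → r4=0xdc
[5] flags=1010 HI?T → r3=0xde

VAL = 0xde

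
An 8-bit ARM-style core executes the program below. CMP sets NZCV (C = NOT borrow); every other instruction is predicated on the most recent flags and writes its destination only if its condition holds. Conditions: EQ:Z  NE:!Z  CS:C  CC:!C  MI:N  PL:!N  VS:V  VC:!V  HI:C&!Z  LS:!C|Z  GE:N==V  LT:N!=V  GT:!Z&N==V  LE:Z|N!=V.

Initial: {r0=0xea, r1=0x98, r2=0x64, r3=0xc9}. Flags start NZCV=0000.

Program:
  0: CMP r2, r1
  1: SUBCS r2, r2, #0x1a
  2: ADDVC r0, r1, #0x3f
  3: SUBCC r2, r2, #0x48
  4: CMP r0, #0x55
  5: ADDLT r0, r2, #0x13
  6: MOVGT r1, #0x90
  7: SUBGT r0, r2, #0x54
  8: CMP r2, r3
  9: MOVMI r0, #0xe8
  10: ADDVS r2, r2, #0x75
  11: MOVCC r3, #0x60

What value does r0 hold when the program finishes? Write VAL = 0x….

VAL = 0x2f

[0] flags=1001 → (cmp)
[1] flags=1001 CS?F → skip
[2] flags=1001 VC?F → skip
[3] flags=1001 CC?T → r2=0x1c
[4] flags=1010 → (cmp)
[5] flags=1010 LT?T → r0=0x2f
[6] flags=1010 GT?F → skip
[7] flags=1010 GT?F → skip
[8] flags=0000 → (cmp)
[9] flags=0000 MI?F → skip
[10] flags=0000 VS?F → skip
[11] flags=0000 CC?T → r3=0x60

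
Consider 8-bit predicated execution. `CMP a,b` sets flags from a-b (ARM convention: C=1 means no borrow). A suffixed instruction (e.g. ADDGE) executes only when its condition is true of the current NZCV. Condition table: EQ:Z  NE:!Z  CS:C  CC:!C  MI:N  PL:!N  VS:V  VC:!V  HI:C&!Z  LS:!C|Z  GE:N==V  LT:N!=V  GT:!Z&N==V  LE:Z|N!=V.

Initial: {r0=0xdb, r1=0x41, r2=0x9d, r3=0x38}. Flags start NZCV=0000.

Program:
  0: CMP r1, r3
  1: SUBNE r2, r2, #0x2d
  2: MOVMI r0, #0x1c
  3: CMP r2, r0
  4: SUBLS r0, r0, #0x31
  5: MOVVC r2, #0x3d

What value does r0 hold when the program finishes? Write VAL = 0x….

VAL = 0xaa

[0] flags=0010 → (cmp)
[1] flags=0010 NE?T → r2=0x70
[2] flags=0010 MI?F → skip
[3] flags=1001 → (cmp)
[4] flags=1001 LS?T → r0=0xaa
[5] flags=1001 VC?F → skip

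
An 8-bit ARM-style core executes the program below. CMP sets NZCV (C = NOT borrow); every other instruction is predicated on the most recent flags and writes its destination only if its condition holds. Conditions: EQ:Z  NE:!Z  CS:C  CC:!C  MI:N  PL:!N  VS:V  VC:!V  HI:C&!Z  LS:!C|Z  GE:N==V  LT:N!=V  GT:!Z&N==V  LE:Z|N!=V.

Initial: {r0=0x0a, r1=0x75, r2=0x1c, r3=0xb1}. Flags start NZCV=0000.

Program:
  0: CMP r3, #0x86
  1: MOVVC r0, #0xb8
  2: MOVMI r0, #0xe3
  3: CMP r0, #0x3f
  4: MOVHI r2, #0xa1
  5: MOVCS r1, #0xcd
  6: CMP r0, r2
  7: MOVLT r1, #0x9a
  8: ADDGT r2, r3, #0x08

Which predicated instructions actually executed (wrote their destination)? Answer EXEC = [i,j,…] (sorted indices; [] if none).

0: ✓ CMP  NZCV=0010
1: ✓ MOVVC  r0←0xb8
2: · MOVMI
3: ✓ CMP  NZCV=0011
4: ✓ MOVHI  r2←0xa1
5: ✓ MOVCS  r1←0xcd
6: ✓ CMP  NZCV=0010
7: · MOVLT
8: ✓ ADDGT  r2←0xb9

EXEC = [1,4,5,8]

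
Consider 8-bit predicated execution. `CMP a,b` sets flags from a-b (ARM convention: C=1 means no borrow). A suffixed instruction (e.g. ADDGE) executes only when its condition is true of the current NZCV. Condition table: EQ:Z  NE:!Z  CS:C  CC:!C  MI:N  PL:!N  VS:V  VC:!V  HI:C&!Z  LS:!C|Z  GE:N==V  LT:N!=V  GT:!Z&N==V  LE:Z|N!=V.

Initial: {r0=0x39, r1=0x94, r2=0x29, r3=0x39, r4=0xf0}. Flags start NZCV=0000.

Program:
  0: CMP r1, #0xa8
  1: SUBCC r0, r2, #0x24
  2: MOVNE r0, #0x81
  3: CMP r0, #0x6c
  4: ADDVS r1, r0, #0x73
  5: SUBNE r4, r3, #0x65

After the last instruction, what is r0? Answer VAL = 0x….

0: ✓ CMP  NZCV=1000
1: ✓ SUBCC  r0←0x05
2: ✓ MOVNE  r0←0x81
3: ✓ CMP  NZCV=0011
4: ✓ ADDVS  r1←0xf4
5: ✓ SUBNE  r4←0xd4

VAL = 0x81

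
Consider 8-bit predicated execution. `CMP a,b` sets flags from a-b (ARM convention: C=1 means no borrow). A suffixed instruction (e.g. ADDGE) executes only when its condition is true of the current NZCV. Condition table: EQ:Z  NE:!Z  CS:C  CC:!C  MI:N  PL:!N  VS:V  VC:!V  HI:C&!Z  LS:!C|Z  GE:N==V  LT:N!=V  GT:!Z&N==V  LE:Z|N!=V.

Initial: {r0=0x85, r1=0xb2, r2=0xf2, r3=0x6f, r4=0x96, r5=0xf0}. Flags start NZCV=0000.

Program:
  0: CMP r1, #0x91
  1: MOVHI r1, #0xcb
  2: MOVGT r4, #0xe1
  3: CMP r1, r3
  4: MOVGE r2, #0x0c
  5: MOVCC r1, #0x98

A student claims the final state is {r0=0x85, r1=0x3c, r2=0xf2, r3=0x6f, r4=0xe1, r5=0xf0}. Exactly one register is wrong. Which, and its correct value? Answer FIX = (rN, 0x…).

FIX = (r1, 0xcb)

0: ✓ CMP  NZCV=0010
1: ✓ MOVHI  r1←0xcb
2: ✓ MOVGT  r4←0xe1
3: ✓ CMP  NZCV=0011
4: · MOVGE
5: · MOVCC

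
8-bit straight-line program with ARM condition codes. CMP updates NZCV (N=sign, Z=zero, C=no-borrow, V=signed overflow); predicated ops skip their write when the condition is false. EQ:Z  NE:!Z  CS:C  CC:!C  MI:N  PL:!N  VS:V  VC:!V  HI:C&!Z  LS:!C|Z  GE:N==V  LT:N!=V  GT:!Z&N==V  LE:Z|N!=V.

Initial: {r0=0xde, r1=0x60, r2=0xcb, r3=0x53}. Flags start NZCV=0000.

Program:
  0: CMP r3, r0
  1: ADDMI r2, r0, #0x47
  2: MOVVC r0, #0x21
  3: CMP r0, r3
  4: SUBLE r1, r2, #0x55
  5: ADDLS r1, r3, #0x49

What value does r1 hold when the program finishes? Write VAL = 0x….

VAL = 0x9c

[0] flags=0000 → (cmp)
[1] flags=0000 MI?F → skip
[2] flags=0000 VC?T → r0=0x21
[3] flags=1000 → (cmp)
[4] flags=1000 LE?T → r1=0x76
[5] flags=1000 LS?T → r1=0x9c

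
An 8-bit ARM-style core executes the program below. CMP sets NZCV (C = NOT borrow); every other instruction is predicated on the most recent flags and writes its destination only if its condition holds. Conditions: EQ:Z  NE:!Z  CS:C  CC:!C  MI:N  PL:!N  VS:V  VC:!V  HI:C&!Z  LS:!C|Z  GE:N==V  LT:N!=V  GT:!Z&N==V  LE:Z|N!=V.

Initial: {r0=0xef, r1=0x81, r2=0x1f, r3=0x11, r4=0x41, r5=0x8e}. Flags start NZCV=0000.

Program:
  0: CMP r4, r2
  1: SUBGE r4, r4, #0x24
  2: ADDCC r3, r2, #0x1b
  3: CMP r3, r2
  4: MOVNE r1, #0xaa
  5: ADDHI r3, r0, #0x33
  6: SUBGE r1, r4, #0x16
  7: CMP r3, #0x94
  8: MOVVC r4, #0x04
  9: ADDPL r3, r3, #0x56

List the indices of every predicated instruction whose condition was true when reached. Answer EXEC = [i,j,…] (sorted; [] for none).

[0] flags=0010 → (cmp)
[1] flags=0010 GE?T → r4=0x1d
[2] flags=0010 CC?F → skip
[3] flags=1000 → (cmp)
[4] flags=1000 NE?T → r1=0xaa
[5] flags=1000 HI?F → skip
[6] flags=1000 GE?F → skip
[7] flags=0000 → (cmp)
[8] flags=0000 VC?T → r4=0x04
[9] flags=0000 PL?T → r3=0x67

EXEC = [1,4,8,9]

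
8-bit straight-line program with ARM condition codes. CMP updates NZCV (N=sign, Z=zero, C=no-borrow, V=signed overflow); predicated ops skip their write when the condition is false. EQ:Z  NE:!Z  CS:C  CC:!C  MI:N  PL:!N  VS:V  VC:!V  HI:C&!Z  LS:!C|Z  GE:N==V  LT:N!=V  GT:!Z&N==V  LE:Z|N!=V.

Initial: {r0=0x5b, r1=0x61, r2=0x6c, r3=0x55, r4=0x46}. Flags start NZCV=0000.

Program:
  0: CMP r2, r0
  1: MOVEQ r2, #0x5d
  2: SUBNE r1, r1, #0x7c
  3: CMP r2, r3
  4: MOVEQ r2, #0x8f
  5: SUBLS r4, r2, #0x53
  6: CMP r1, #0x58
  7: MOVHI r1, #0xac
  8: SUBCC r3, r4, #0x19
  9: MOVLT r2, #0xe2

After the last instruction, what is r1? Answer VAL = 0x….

VAL = 0xac

[0] flags=0010 → (cmp)
[1] flags=0010 EQ?F → skip
[2] flags=0010 NE?T → r1=0xe5
[3] flags=0010 → (cmp)
[4] flags=0010 EQ?F → skip
[5] flags=0010 LS?F → skip
[6] flags=1010 → (cmp)
[7] flags=1010 HI?T → r1=0xac
[8] flags=1010 CC?F → skip
[9] flags=1010 LT?T → r2=0xe2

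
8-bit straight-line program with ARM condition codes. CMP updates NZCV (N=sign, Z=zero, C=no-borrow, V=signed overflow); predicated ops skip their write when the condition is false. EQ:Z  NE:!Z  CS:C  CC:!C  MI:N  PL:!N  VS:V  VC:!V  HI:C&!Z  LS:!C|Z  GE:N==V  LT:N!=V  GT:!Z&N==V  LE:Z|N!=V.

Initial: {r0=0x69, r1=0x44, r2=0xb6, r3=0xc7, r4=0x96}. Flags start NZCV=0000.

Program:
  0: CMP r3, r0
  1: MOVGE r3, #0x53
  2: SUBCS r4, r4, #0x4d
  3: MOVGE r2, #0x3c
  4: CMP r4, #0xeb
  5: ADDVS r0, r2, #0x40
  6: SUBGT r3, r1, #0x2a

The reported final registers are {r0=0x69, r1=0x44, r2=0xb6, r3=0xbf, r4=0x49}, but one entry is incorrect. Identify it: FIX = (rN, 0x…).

FIX = (r3, 0x1a)

0: ✓ CMP  NZCV=0011
1: · MOVGE
2: ✓ SUBCS  r4←0x49
3: · MOVGE
4: ✓ CMP  NZCV=0000
5: · ADDVS
6: ✓ SUBGT  r3←0x1a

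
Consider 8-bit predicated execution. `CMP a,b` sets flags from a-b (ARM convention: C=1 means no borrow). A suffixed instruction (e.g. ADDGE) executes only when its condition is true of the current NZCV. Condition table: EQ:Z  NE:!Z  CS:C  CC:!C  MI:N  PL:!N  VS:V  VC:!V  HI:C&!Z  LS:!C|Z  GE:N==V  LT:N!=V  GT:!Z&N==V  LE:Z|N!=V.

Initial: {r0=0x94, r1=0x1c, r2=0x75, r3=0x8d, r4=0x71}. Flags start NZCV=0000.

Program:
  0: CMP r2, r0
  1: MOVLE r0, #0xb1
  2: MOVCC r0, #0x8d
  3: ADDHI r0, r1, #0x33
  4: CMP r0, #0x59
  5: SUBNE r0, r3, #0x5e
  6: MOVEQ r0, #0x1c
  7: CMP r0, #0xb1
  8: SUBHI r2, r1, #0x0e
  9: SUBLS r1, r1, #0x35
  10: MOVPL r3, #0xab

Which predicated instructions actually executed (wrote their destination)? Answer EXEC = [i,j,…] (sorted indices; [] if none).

[0] flags=1001 → (cmp)
[1] flags=1001 LE?F → skip
[2] flags=1001 CC?T → r0=0x8d
[3] flags=1001 HI?F → skip
[4] flags=0011 → (cmp)
[5] flags=0011 NE?T → r0=0x2f
[6] flags=0011 EQ?F → skip
[7] flags=0000 → (cmp)
[8] flags=0000 HI?F → skip
[9] flags=0000 LS?T → r1=0xe7
[10] flags=0000 PL?T → r3=0xab

EXEC = [2,5,9,10]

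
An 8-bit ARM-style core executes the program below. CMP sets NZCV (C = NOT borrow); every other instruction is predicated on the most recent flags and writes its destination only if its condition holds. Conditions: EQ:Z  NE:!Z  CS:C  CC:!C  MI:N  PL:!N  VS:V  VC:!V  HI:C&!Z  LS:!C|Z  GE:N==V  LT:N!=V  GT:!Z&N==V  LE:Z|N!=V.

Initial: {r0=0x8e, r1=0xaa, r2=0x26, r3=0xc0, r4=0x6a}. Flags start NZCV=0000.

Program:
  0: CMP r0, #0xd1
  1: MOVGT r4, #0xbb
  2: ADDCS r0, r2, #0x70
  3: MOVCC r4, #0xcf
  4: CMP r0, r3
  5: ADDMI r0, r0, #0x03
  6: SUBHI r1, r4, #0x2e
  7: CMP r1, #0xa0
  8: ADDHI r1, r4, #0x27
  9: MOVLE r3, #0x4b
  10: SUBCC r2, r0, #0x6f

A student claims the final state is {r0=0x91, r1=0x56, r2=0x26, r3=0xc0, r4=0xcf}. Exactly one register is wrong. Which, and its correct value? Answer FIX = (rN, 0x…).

[0] flags=1000 → (cmp)
[1] flags=1000 GT?F → skip
[2] flags=1000 CS?F → skip
[3] flags=1000 CC?T → r4=0xcf
[4] flags=1000 → (cmp)
[5] flags=1000 MI?T → r0=0x91
[6] flags=1000 HI?F → skip
[7] flags=0010 → (cmp)
[8] flags=0010 HI?T → r1=0xf6
[9] flags=0010 LE?F → skip
[10] flags=0010 CC?F → skip

FIX = (r1, 0xf6)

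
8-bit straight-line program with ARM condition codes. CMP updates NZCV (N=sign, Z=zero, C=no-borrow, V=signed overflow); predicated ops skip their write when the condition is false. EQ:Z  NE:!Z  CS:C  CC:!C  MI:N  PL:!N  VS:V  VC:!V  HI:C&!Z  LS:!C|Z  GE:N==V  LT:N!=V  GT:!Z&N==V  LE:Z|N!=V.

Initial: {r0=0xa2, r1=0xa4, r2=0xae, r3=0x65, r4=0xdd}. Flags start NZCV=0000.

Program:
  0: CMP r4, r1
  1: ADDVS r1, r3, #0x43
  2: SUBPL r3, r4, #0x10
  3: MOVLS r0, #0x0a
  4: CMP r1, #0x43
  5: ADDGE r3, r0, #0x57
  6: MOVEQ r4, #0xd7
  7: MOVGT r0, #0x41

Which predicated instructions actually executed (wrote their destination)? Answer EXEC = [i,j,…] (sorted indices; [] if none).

EXEC = [2]

0: ✓ CMP  NZCV=0010
1: · ADDVS
2: ✓ SUBPL  r3←0xcd
3: · MOVLS
4: ✓ CMP  NZCV=0011
5: · ADDGE
6: · MOVEQ
7: · MOVGT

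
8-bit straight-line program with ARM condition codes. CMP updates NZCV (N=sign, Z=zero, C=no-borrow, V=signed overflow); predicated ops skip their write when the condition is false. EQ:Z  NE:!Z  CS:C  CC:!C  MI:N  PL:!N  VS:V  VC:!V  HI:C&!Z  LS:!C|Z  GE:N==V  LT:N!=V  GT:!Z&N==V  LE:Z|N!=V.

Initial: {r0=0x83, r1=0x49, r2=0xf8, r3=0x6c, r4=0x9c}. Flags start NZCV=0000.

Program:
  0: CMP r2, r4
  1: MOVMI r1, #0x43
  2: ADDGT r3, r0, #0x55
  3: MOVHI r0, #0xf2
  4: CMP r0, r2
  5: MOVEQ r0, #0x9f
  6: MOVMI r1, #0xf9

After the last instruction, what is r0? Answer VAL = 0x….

VAL = 0xf2

[0] flags=0010 → (cmp)
[1] flags=0010 MI?F → skip
[2] flags=0010 GT?T → r3=0xd8
[3] flags=0010 HI?T → r0=0xf2
[4] flags=1000 → (cmp)
[5] flags=1000 EQ?F → skip
[6] flags=1000 MI?T → r1=0xf9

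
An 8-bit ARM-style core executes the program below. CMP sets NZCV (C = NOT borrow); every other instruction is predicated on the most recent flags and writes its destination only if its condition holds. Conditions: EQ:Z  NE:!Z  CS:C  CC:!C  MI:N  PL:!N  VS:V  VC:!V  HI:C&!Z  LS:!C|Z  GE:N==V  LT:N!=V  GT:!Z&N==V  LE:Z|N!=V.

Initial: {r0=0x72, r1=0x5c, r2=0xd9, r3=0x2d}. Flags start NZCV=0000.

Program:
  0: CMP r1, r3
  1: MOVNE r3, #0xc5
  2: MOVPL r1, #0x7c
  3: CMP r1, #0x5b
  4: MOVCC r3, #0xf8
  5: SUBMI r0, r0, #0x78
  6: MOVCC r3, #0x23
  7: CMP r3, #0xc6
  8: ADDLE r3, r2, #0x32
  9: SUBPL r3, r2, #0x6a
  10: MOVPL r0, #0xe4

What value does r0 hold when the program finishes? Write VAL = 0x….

[0] flags=0010 → (cmp)
[1] flags=0010 NE?T → r3=0xc5
[2] flags=0010 PL?T → r1=0x7c
[3] flags=0010 → (cmp)
[4] flags=0010 CC?F → skip
[5] flags=0010 MI?F → skip
[6] flags=0010 CC?F → skip
[7] flags=1000 → (cmp)
[8] flags=1000 LE?T → r3=0x0b
[9] flags=1000 PL?F → skip
[10] flags=1000 PL?F → skip

VAL = 0x72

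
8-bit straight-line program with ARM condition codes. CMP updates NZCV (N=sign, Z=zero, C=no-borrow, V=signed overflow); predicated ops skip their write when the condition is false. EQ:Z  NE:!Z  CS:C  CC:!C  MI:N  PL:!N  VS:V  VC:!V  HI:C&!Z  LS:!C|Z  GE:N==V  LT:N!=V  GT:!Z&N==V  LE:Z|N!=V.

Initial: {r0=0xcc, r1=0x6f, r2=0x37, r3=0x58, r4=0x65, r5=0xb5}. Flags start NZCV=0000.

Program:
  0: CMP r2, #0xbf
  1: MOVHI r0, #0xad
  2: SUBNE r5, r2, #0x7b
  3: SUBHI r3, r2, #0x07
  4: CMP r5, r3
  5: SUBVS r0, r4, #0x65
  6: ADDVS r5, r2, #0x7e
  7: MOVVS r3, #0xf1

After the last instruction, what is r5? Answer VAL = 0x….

VAL = 0xb5

[0] flags=0000 → (cmp)
[1] flags=0000 HI?F → skip
[2] flags=0000 NE?T → r5=0xbc
[3] flags=0000 HI?F → skip
[4] flags=0011 → (cmp)
[5] flags=0011 VS?T → r0=0x00
[6] flags=0011 VS?T → r5=0xb5
[7] flags=0011 VS?T → r3=0xf1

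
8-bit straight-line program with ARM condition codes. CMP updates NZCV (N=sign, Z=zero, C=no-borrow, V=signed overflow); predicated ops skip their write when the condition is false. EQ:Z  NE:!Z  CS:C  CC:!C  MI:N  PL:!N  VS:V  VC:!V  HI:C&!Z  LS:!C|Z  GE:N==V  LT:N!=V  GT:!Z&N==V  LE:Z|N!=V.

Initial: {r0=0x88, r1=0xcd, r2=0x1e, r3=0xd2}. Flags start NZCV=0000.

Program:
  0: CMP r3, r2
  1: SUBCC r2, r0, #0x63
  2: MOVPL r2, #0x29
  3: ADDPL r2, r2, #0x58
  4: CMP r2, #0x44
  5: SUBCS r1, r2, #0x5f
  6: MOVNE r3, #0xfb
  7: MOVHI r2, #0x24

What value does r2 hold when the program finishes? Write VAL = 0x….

0: ✓ CMP  NZCV=1010
1: · SUBCC
2: · MOVPL
3: · ADDPL
4: ✓ CMP  NZCV=1000
5: · SUBCS
6: ✓ MOVNE  r3←0xfb
7: · MOVHI

VAL = 0x1e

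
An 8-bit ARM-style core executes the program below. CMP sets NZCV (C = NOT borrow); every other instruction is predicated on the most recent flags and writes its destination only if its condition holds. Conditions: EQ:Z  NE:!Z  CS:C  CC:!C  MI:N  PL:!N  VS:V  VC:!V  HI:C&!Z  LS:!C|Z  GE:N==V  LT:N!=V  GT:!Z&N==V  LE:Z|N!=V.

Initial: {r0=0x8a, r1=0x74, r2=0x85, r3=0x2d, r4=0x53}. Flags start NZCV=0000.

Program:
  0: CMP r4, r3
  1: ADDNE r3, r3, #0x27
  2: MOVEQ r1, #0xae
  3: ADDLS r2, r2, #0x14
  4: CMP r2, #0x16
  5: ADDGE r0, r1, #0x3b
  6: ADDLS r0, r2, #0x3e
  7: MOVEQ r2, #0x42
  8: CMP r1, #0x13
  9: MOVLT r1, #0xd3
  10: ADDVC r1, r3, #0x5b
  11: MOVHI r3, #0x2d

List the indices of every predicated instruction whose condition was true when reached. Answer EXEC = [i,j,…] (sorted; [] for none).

EXEC = [1,10,11]

[0] flags=0010 → (cmp)
[1] flags=0010 NE?T → r3=0x54
[2] flags=0010 EQ?F → skip
[3] flags=0010 LS?F → skip
[4] flags=0011 → (cmp)
[5] flags=0011 GE?F → skip
[6] flags=0011 LS?F → skip
[7] flags=0011 EQ?F → skip
[8] flags=0010 → (cmp)
[9] flags=0010 LT?F → skip
[10] flags=0010 VC?T → r1=0xaf
[11] flags=0010 HI?T → r3=0x2d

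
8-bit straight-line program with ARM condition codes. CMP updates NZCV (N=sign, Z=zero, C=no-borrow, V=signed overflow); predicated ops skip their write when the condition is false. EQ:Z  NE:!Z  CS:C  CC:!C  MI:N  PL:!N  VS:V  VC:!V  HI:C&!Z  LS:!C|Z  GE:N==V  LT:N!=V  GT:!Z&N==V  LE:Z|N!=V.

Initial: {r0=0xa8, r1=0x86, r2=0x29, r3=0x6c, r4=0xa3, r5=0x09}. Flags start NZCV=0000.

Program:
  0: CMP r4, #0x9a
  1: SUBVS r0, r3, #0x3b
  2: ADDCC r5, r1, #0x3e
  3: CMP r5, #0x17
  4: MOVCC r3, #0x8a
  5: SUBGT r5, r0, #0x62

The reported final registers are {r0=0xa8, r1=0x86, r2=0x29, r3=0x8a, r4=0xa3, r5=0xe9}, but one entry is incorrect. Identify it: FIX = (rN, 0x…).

[0] flags=0010 → (cmp)
[1] flags=0010 VS?F → skip
[2] flags=0010 CC?F → skip
[3] flags=1000 → (cmp)
[4] flags=1000 CC?T → r3=0x8a
[5] flags=1000 GT?F → skip

FIX = (r5, 0x09)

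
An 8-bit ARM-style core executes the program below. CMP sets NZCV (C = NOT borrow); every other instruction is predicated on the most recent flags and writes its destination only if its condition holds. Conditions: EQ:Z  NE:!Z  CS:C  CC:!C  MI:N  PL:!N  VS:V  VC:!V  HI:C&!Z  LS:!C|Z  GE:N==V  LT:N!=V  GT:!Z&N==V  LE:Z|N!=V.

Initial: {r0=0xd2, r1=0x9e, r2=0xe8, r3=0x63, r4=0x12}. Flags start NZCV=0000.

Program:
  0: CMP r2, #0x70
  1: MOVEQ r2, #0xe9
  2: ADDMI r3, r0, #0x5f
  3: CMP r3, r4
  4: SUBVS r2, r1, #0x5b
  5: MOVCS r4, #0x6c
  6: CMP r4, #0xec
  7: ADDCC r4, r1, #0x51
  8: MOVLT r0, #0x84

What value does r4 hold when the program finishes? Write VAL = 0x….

0: ✓ CMP  NZCV=0011
1: · MOVEQ
2: · ADDMI
3: ✓ CMP  NZCV=0010
4: · SUBVS
5: ✓ MOVCS  r4←0x6c
6: ✓ CMP  NZCV=1001
7: ✓ ADDCC  r4←0xef
8: · MOVLT

VAL = 0xef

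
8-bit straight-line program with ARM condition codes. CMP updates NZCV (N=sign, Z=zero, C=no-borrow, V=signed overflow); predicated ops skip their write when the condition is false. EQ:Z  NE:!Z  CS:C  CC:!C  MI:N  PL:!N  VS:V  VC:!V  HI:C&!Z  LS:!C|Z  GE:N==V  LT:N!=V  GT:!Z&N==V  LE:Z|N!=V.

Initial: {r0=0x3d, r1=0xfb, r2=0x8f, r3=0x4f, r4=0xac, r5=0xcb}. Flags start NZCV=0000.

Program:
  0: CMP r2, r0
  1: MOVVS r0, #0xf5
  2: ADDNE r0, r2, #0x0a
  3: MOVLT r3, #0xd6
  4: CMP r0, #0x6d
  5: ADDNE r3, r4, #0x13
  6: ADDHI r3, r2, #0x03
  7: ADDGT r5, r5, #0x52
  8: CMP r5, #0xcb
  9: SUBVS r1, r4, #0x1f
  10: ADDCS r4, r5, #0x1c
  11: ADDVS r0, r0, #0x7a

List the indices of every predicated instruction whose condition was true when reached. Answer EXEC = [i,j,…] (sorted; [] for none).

[0] flags=0011 → (cmp)
[1] flags=0011 VS?T → r0=0xf5
[2] flags=0011 NE?T → r0=0x99
[3] flags=0011 LT?T → r3=0xd6
[4] flags=0011 → (cmp)
[5] flags=0011 NE?T → r3=0xbf
[6] flags=0011 HI?T → r3=0x92
[7] flags=0011 GT?F → skip
[8] flags=0110 → (cmp)
[9] flags=0110 VS?F → skip
[10] flags=0110 CS?T → r4=0xe7
[11] flags=0110 VS?F → skip

EXEC = [1,2,3,5,6,10]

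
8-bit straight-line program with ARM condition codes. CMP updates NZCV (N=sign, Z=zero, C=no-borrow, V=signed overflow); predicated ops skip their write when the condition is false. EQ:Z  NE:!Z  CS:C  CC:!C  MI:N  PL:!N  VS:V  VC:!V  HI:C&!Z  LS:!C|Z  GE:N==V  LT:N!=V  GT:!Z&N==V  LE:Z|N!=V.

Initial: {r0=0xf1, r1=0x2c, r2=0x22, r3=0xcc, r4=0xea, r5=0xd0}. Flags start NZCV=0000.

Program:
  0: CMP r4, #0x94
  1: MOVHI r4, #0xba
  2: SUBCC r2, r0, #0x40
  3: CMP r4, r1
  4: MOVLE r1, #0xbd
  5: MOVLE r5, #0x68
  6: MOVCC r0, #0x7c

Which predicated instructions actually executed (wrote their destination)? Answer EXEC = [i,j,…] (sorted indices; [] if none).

[0] flags=0010 → (cmp)
[1] flags=0010 HI?T → r4=0xba
[2] flags=0010 CC?F → skip
[3] flags=1010 → (cmp)
[4] flags=1010 LE?T → r1=0xbd
[5] flags=1010 LE?T → r5=0x68
[6] flags=1010 CC?F → skip

EXEC = [1,4,5]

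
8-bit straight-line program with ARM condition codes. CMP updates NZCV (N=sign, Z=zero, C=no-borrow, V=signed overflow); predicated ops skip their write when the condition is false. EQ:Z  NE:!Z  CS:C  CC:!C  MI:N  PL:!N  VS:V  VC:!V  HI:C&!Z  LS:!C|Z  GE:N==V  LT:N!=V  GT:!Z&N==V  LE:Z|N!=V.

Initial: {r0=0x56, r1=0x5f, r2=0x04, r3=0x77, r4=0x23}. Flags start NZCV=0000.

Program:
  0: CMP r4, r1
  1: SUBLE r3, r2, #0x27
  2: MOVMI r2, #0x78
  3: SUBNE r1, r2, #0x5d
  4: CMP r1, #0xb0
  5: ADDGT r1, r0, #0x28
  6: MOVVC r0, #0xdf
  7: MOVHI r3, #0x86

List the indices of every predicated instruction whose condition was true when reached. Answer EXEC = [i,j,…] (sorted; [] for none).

EXEC = [1,2,3,5,6]

[0] flags=1000 → (cmp)
[1] flags=1000 LE?T → r3=0xdd
[2] flags=1000 MI?T → r2=0x78
[3] flags=1000 NE?T → r1=0x1b
[4] flags=0000 → (cmp)
[5] flags=0000 GT?T → r1=0x7e
[6] flags=0000 VC?T → r0=0xdf
[7] flags=0000 HI?F → skip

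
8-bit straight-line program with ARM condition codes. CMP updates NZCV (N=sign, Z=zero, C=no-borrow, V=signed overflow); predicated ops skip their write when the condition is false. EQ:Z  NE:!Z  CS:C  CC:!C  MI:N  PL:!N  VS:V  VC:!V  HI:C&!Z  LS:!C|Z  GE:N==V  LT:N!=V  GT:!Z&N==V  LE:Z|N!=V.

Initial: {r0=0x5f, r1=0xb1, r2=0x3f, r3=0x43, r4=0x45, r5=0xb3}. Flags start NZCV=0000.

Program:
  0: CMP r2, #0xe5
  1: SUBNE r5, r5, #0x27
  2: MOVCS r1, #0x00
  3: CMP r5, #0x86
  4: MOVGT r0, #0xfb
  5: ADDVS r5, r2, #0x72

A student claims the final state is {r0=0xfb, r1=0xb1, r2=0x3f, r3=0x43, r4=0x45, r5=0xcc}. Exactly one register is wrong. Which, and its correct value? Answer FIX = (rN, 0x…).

[0] flags=0000 → (cmp)
[1] flags=0000 NE?T → r5=0x8c
[2] flags=0000 CS?F → skip
[3] flags=0010 → (cmp)
[4] flags=0010 GT?T → r0=0xfb
[5] flags=0010 VS?F → skip

FIX = (r5, 0x8c)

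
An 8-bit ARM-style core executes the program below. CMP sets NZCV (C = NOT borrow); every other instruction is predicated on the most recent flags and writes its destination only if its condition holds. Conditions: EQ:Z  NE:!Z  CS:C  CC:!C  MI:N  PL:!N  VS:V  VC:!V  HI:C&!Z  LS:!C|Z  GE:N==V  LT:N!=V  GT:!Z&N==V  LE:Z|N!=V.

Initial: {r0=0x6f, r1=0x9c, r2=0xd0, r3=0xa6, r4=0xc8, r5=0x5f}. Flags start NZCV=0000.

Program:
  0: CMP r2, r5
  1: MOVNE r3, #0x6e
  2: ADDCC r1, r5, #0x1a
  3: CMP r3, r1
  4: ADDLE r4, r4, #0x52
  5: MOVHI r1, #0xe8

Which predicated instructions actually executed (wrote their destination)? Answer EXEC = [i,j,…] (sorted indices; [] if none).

[0] flags=0011 → (cmp)
[1] flags=0011 NE?T → r3=0x6e
[2] flags=0011 CC?F → skip
[3] flags=1001 → (cmp)
[4] flags=1001 LE?F → skip
[5] flags=1001 HI?F → skip

EXEC = [1]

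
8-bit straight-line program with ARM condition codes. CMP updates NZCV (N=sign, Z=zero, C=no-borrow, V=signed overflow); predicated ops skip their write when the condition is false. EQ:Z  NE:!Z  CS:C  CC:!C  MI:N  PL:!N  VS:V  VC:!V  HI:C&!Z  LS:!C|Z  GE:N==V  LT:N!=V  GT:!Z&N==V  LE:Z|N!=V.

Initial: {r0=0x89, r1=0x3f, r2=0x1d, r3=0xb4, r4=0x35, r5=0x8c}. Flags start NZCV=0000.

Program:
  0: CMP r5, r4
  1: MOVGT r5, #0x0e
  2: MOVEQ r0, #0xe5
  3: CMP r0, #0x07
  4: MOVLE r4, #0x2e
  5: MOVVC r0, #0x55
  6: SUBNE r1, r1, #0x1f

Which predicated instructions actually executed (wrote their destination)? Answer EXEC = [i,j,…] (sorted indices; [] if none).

EXEC = [4,5,6]

[0] flags=0011 → (cmp)
[1] flags=0011 GT?F → skip
[2] flags=0011 EQ?F → skip
[3] flags=1010 → (cmp)
[4] flags=1010 LE?T → r4=0x2e
[5] flags=1010 VC?T → r0=0x55
[6] flags=1010 NE?T → r1=0x20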